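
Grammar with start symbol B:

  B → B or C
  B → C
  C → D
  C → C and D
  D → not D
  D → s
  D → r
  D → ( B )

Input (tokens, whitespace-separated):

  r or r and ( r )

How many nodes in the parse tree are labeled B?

[B [B [C [D r]]] or [C [C [D r]] and [D ( [B [C [D r]]] )]]]

3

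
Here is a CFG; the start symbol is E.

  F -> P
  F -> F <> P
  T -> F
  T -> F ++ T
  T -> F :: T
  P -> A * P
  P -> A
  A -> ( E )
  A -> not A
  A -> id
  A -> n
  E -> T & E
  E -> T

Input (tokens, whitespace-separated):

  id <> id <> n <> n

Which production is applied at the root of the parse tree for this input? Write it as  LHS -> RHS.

[E [T [F [F [F [F [P [A id]]] <> [P [A id]]] <> [P [A n]]] <> [P [A n]]]]]

E -> T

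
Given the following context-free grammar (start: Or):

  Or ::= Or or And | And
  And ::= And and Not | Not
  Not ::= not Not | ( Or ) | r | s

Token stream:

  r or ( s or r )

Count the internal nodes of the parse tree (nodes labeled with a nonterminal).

[Or [Or [And [Not r]]] or [And [Not ( [Or [Or [And [Not s]]] or [And [Not r]]] )]]]

12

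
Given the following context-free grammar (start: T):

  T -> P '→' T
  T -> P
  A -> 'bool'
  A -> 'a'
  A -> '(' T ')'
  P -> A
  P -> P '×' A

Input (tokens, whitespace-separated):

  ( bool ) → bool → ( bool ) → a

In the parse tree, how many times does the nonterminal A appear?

[T [P [A ( [T [P [A bool]]] )]] → [T [P [A bool]] → [T [P [A ( [T [P [A bool]]] )]] → [T [P [A a]]]]]]

6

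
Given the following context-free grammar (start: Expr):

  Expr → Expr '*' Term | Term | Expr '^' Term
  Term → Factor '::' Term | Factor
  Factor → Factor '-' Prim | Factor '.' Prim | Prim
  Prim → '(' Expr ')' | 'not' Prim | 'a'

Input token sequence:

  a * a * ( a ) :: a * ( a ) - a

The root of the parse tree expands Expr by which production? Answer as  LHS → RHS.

[Expr [Expr [Expr [Expr [Term [Factor [Prim a]]]] * [Term [Factor [Prim a]]]] * [Term [Factor [Prim ( [Expr [Term [Factor [Prim a]]]] )]] :: [Term [Factor [Prim a]]]]] * [Term [Factor [Factor [Prim ( [Expr [Term [Factor [Prim a]]]] )]] - [Prim a]]]]

Expr → Expr '*' Term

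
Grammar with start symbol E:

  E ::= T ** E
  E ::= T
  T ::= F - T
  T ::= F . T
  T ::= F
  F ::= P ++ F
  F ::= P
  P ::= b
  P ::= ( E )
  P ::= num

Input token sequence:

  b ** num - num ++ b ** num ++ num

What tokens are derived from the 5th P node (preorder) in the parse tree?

[E [T [F [P b]]] ** [E [T [F [P num]] - [T [F [P num] ++ [F [P b]]]]] ** [E [T [F [P num] ++ [F [P num]]]]]]]

num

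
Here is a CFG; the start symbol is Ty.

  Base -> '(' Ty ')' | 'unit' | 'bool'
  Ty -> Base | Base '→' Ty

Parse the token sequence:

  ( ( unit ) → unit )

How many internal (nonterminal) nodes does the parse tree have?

8

[Ty [Base ( [Ty [Base ( [Ty [Base unit]] )] → [Ty [Base unit]]] )]]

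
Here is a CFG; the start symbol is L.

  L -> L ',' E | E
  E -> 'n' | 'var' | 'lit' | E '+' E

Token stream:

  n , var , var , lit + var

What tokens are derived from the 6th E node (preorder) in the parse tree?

[L [L [L [L [E n]] , [E var]] , [E var]] , [E [E lit] + [E var]]]

var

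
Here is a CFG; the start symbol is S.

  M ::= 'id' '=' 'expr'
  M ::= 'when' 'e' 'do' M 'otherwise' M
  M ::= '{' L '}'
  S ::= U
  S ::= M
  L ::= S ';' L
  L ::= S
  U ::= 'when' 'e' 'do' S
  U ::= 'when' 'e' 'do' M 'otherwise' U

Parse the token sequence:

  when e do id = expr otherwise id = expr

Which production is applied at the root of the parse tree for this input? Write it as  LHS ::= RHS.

S ::= M

[S [M when e do [M id = expr] otherwise [M id = expr]]]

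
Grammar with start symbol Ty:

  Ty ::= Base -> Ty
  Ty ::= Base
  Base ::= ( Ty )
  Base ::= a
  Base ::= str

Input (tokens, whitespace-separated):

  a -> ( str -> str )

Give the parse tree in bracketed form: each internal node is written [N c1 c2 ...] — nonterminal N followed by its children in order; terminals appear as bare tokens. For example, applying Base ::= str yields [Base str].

Ty
Base -> Ty
a -> Ty
a -> Base
a -> ( Ty )
a -> ( Base -> Ty )
a -> ( str -> Ty )
a -> ( str -> Base )
a -> ( str -> str )

[Ty [Base a] -> [Ty [Base ( [Ty [Base str] -> [Ty [Base str]]] )]]]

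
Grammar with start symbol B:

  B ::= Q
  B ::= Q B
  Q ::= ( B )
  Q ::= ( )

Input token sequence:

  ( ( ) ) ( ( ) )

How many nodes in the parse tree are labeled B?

4

[B [Q ( [B [Q ( )]] )] [B [Q ( [B [Q ( )]] )]]]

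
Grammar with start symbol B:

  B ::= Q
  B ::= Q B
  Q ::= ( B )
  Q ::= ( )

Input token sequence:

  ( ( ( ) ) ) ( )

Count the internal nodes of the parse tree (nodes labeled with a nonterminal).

8

[B [Q ( [B [Q ( [B [Q ( )]] )]] )] [B [Q ( )]]]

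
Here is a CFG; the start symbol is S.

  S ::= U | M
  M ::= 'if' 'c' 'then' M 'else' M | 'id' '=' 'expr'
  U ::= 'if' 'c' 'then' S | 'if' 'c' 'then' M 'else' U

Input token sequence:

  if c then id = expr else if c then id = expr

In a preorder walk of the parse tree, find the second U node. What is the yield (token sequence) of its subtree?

if c then id = expr

[S [U if c then [M id = expr] else [U if c then [S [M id = expr]]]]]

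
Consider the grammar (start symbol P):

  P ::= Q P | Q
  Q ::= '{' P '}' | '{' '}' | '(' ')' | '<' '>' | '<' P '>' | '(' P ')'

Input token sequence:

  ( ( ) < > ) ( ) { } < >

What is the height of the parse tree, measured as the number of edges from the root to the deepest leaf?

[P [Q ( [P [Q ( )] [P [Q < >]]] )] [P [Q ( )] [P [Q { }] [P [Q < >]]]]]

5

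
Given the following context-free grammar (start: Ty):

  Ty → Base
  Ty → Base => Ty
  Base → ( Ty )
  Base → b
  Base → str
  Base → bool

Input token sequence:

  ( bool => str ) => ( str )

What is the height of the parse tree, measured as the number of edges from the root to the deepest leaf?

5

[Ty [Base ( [Ty [Base bool] => [Ty [Base str]]] )] => [Ty [Base ( [Ty [Base str]] )]]]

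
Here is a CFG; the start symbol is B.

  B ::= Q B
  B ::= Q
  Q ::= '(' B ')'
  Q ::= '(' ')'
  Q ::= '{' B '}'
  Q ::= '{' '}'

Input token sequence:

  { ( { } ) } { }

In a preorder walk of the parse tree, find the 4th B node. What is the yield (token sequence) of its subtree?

[B [Q { [B [Q ( [B [Q { }]] )]] }] [B [Q { }]]]

{ }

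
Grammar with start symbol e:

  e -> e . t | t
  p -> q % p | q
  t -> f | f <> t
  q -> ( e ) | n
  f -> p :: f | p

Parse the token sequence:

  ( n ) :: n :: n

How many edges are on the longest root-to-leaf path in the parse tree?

[e [t [f [p [q ( [e [t [f [p [q n]]]]] )]] :: [f [p [q n]] :: [f [p [q n]]]]]]]

10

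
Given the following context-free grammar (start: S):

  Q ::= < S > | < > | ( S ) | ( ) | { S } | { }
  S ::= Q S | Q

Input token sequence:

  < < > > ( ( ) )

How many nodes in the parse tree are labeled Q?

4

[S [Q < [S [Q < >]] >] [S [Q ( [S [Q ( )]] )]]]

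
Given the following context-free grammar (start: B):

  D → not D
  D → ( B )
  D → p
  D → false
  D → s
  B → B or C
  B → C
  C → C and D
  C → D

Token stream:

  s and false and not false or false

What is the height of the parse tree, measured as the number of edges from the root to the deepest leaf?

6

[B [B [C [C [C [D s]] and [D false]] and [D not [D false]]]] or [C [D false]]]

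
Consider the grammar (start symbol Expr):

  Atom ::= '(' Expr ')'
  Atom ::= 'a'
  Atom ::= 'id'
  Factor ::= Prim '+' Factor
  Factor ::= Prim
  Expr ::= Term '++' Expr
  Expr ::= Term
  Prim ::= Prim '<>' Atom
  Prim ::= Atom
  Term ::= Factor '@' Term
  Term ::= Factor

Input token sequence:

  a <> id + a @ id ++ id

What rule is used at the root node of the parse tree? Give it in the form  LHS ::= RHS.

[Expr [Term [Factor [Prim [Prim [Atom a]] <> [Atom id]] + [Factor [Prim [Atom a]]]] @ [Term [Factor [Prim [Atom id]]]]] ++ [Expr [Term [Factor [Prim [Atom id]]]]]]

Expr ::= Term '++' Expr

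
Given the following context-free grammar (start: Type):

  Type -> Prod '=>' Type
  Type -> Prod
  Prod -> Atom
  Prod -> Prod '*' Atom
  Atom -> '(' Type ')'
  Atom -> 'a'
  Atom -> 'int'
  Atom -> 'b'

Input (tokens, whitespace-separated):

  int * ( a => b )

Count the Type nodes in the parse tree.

3

[Type [Prod [Prod [Atom int]] * [Atom ( [Type [Prod [Atom a]] => [Type [Prod [Atom b]]]] )]]]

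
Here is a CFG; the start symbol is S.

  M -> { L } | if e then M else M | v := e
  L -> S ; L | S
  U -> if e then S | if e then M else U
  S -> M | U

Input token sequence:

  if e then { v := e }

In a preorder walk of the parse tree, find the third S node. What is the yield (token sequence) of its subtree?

[S [U if e then [S [M { [L [S [M v := e]]] }]]]]

v := e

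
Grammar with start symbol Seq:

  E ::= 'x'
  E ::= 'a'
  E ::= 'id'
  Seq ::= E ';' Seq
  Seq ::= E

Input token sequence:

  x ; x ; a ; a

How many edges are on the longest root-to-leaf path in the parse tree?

5

[Seq [E x] ; [Seq [E x] ; [Seq [E a] ; [Seq [E a]]]]]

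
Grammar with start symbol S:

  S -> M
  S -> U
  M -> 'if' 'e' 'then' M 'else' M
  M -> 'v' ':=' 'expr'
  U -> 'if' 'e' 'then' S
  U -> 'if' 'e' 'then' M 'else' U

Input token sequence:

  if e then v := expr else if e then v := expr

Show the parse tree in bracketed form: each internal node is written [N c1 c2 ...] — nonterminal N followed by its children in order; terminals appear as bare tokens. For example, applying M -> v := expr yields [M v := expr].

[S [U if e then [M v := expr] else [U if e then [S [M v := expr]]]]]

S
U
if e then M else U
if e then v := expr else U
if e then v := expr else if e then S
if e then v := expr else if e then M
if e then v := expr else if e then v := expr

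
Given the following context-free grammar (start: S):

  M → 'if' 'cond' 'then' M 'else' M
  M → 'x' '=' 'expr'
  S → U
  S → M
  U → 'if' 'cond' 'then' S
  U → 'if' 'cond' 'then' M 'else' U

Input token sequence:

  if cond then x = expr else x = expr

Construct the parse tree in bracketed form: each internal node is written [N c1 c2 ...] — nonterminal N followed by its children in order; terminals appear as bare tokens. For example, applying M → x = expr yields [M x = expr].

S
M
if cond then M else M
if cond then x = expr else M
if cond then x = expr else x = expr

[S [M if cond then [M x = expr] else [M x = expr]]]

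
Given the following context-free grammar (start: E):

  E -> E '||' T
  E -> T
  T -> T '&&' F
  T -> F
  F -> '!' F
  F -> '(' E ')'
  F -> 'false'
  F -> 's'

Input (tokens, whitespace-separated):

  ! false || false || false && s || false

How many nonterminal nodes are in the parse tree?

[E [E [E [E [T [F ! [F false]]]] || [T [F false]]] || [T [T [F false]] && [F s]]] || [T [F false]]]

15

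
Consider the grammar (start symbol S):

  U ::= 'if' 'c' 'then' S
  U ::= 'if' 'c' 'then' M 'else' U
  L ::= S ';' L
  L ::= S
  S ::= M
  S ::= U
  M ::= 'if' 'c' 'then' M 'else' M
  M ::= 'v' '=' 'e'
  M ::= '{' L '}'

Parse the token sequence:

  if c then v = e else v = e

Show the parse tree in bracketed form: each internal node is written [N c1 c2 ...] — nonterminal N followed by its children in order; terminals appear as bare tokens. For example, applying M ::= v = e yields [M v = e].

S
M
if c then M else M
if c then v = e else M
if c then v = e else v = e

[S [M if c then [M v = e] else [M v = e]]]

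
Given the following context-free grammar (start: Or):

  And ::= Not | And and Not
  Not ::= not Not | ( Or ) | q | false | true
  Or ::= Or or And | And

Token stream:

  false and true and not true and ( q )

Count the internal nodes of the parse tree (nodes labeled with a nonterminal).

[Or [And [And [And [And [Not false]] and [Not true]] and [Not not [Not true]]] and [Not ( [Or [And [Not q]]] )]]]

13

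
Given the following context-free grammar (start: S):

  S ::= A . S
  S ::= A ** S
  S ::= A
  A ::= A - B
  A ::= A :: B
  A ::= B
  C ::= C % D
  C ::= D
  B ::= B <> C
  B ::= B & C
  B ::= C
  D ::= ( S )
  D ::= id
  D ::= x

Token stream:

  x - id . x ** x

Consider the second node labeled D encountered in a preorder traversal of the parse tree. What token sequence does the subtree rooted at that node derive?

id

[S [A [A [B [C [D x]]]] - [B [C [D id]]]] . [S [A [B [C [D x]]]] ** [S [A [B [C [D x]]]]]]]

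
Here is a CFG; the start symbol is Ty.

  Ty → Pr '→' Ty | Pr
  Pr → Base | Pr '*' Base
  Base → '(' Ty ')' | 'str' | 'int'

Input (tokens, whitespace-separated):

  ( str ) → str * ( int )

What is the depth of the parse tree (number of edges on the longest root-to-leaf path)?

7

[Ty [Pr [Base ( [Ty [Pr [Base str]]] )]] → [Ty [Pr [Pr [Base str]] * [Base ( [Ty [Pr [Base int]]] )]]]]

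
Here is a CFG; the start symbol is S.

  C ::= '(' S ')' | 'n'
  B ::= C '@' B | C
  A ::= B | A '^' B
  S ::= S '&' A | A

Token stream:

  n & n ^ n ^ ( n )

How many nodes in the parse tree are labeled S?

3

[S [S [A [B [C n]]]] & [A [A [A [B [C n]]] ^ [B [C n]]] ^ [B [C ( [S [A [B [C n]]]] )]]]]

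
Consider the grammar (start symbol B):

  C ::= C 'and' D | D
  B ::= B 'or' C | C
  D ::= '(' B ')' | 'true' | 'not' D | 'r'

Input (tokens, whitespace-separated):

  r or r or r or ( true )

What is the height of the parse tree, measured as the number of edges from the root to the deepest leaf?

6

[B [B [B [B [C [D r]]] or [C [D r]]] or [C [D r]]] or [C [D ( [B [C [D true]]] )]]]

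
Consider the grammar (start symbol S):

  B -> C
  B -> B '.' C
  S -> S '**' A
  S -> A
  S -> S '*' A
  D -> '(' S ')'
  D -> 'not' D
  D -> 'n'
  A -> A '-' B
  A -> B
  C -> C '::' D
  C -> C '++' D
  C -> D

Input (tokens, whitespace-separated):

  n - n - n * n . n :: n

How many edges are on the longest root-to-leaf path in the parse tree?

8

[S [S [A [A [A [B [C [D n]]]] - [B [C [D n]]]] - [B [C [D n]]]]] * [A [B [B [C [D n]]] . [C [C [D n]] :: [D n]]]]]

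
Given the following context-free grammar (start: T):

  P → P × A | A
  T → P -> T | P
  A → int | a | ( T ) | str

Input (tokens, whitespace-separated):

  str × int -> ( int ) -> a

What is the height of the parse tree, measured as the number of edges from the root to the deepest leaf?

[T [P [P [A str]] × [A int]] -> [T [P [A ( [T [P [A int]]] )]] -> [T [P [A a]]]]]

7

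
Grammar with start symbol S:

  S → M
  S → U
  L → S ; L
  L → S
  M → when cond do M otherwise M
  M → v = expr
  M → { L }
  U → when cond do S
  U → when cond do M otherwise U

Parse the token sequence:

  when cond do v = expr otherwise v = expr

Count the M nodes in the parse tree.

[S [M when cond do [M v = expr] otherwise [M v = expr]]]

3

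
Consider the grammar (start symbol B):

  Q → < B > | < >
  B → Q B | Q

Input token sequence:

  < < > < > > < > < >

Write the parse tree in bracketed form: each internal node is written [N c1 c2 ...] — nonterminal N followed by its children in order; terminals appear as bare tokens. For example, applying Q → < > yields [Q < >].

B
Q B
< B > B
< Q B > B
< < > B > B
< < > Q > B
< < > < > > B
< < > < > > Q B
< < > < > > < > B
< < > < > > < > Q
< < > < > > < > < >

[B [Q < [B [Q < >] [B [Q < >]]] >] [B [Q < >] [B [Q < >]]]]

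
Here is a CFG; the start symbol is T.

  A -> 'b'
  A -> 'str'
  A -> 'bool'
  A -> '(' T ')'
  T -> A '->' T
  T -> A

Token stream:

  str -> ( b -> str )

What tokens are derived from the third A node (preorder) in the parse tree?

[T [A str] -> [T [A ( [T [A b] -> [T [A str]]] )]]]

b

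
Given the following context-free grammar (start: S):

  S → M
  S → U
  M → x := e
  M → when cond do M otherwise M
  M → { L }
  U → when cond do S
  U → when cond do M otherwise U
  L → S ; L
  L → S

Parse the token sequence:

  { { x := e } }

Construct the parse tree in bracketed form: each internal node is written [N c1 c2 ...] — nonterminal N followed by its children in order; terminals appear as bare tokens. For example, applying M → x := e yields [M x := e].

[S [M { [L [S [M { [L [S [M x := e]]] }]]] }]]

S
M
{ L }
{ S }
{ M }
{ { L } }
{ { S } }
{ { M } }
{ { x := e } }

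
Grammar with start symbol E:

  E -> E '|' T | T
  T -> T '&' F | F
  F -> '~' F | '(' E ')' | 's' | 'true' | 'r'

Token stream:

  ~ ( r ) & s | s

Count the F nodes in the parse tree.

5

[E [E [T [T [F ~ [F ( [E [T [F r]]] )]]] & [F s]]] | [T [F s]]]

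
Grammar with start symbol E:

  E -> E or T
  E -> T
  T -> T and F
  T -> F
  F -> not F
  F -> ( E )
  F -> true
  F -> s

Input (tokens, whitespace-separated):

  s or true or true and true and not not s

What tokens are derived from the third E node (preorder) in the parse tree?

[E [E [E [T [F s]]] or [T [F true]]] or [T [T [T [F true]] and [F true]] and [F not [F not [F s]]]]]

s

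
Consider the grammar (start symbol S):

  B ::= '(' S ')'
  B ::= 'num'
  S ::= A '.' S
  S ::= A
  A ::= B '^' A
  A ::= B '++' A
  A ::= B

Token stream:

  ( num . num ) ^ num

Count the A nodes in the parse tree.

4

[S [A [B ( [S [A [B num]] . [S [A [B num]]]] )] ^ [A [B num]]]]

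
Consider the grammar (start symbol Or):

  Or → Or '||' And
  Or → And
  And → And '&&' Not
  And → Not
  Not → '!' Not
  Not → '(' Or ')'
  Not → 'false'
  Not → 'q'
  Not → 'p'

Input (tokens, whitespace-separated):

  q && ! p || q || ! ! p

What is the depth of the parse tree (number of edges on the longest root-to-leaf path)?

6

[Or [Or [Or [And [And [Not q]] && [Not ! [Not p]]]] || [And [Not q]]] || [And [Not ! [Not ! [Not p]]]]]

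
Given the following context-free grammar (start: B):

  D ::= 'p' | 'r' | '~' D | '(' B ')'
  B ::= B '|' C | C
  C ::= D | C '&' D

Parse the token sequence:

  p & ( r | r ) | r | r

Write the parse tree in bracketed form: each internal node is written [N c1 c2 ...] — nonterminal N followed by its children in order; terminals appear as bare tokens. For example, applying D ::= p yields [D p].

B
B | C
B | C | C
C | C | C
C & D | C | C
D & D | C | C
p & D | C | C
p & ( B ) | C | C
p & ( B | C ) | C | C
p & ( C | C ) | C | C
p & ( D | C ) | C | C
p & ( r | C ) | C | C
p & ( r | D ) | C | C
p & ( r | r ) | C | C
p & ( r | r ) | D | C
p & ( r | r ) | r | C
p & ( r | r ) | r | D
p & ( r | r ) | r | r

[B [B [B [C [C [D p]] & [D ( [B [B [C [D r]]] | [C [D r]]] )]]] | [C [D r]]] | [C [D r]]]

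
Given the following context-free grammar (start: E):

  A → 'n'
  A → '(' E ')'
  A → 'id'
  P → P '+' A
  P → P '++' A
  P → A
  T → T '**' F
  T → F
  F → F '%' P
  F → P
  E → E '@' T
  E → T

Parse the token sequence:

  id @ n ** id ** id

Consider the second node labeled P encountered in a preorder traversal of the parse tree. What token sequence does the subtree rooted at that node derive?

[E [E [T [F [P [A id]]]]] @ [T [T [T [F [P [A n]]]] ** [F [P [A id]]]] ** [F [P [A id]]]]]

n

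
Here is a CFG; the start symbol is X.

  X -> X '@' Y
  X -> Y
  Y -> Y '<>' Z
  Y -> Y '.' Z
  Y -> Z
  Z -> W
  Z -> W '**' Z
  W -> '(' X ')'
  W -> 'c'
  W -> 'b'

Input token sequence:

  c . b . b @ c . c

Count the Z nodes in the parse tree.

[X [X [Y [Y [Y [Z [W c]]] . [Z [W b]]] . [Z [W b]]]] @ [Y [Y [Z [W c]]] . [Z [W c]]]]

5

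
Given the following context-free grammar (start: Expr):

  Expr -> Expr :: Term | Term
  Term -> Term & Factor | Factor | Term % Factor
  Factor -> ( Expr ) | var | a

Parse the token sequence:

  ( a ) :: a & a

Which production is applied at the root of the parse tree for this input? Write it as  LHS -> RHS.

Expr -> Expr :: Term

[Expr [Expr [Term [Factor ( [Expr [Term [Factor a]]] )]]] :: [Term [Term [Factor a]] & [Factor a]]]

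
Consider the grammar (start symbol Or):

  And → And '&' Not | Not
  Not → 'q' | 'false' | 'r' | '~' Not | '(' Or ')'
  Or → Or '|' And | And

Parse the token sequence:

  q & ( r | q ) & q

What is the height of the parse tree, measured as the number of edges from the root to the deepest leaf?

[Or [And [And [And [Not q]] & [Not ( [Or [Or [And [Not r]]] | [And [Not q]]] )]] & [Not q]]]

8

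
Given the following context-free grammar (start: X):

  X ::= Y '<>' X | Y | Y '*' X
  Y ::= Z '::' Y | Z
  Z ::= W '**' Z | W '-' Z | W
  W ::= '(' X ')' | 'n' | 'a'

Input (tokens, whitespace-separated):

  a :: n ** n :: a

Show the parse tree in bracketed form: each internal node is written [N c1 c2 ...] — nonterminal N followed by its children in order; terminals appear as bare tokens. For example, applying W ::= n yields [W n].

X
Y
Z :: Y
W :: Y
a :: Y
a :: Z :: Y
a :: W ** Z :: Y
a :: n ** Z :: Y
a :: n ** W :: Y
a :: n ** n :: Y
a :: n ** n :: Z
a :: n ** n :: W
a :: n ** n :: a

[X [Y [Z [W a]] :: [Y [Z [W n] ** [Z [W n]]] :: [Y [Z [W a]]]]]]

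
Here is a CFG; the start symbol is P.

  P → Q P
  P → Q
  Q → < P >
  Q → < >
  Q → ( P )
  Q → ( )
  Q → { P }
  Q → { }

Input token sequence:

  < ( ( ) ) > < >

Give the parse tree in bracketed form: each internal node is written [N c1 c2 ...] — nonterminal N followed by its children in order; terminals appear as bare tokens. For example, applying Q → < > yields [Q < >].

[P [Q < [P [Q ( [P [Q ( )]] )]] >] [P [Q < >]]]

P
Q P
< P > P
< Q > P
< ( P ) > P
< ( Q ) > P
< ( ( ) ) > P
< ( ( ) ) > Q
< ( ( ) ) > < >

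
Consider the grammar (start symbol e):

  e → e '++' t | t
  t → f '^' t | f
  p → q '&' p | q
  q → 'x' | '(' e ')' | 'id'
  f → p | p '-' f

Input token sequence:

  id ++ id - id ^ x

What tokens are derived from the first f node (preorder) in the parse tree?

id

[e [e [t [f [p [q id]]]]] ++ [t [f [p [q id]] - [f [p [q id]]]] ^ [t [f [p [q x]]]]]]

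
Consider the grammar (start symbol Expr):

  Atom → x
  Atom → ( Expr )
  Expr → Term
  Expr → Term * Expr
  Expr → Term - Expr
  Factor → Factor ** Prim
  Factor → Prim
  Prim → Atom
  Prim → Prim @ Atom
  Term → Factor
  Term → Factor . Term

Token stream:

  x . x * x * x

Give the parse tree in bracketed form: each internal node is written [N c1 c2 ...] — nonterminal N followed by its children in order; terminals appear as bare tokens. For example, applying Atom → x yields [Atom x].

[Expr [Term [Factor [Prim [Atom x]]] . [Term [Factor [Prim [Atom x]]]]] * [Expr [Term [Factor [Prim [Atom x]]]] * [Expr [Term [Factor [Prim [Atom x]]]]]]]

Expr
Term * Expr
Factor . Term * Expr
Prim . Term * Expr
Atom . Term * Expr
x . Term * Expr
x . Factor * Expr
x . Prim * Expr
x . Atom * Expr
x . x * Expr
x . x * Term * Expr
x . x * Factor * Expr
x . x * Prim * Expr
x . x * Atom * Expr
x . x * x * Expr
x . x * x * Term
x . x * x * Factor
x . x * x * Prim
x . x * x * Atom
x . x * x * x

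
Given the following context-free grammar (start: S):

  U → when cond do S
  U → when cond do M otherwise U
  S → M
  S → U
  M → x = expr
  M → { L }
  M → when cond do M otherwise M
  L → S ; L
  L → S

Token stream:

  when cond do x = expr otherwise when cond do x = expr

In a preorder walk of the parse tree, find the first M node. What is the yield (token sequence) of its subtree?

[S [U when cond do [M x = expr] otherwise [U when cond do [S [M x = expr]]]]]

x = expr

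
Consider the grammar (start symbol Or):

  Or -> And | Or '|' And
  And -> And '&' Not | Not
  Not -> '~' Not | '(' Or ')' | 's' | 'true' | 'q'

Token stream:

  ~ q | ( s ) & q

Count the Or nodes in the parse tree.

3

[Or [Or [And [Not ~ [Not q]]]] | [And [And [Not ( [Or [And [Not s]]] )]] & [Not q]]]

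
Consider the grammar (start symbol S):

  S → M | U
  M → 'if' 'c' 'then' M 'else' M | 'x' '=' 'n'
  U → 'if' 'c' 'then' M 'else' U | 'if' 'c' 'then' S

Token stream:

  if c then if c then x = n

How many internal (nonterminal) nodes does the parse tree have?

[S [U if c then [S [U if c then [S [M x = n]]]]]]

6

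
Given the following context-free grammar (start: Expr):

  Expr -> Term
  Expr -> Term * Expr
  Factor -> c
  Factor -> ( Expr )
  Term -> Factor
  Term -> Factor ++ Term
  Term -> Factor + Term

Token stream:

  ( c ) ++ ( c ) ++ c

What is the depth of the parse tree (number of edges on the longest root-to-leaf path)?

[Expr [Term [Factor ( [Expr [Term [Factor c]]] )] ++ [Term [Factor ( [Expr [Term [Factor c]]] )] ++ [Term [Factor c]]]]]

7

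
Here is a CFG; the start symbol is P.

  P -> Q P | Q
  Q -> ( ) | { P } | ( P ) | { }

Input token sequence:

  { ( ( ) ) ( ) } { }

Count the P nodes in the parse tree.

[P [Q { [P [Q ( [P [Q ( )]] )] [P [Q ( )]]] }] [P [Q { }]]]

5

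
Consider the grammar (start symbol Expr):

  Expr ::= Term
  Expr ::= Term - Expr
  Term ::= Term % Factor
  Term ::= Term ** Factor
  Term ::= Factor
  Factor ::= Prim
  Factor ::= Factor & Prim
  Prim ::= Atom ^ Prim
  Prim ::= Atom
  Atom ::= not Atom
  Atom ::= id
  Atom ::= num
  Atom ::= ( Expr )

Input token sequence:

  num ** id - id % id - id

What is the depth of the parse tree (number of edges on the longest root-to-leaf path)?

[Expr [Term [Term [Factor [Prim [Atom num]]]] ** [Factor [Prim [Atom id]]]] - [Expr [Term [Term [Factor [Prim [Atom id]]]] % [Factor [Prim [Atom id]]]] - [Expr [Term [Factor [Prim [Atom id]]]]]]]

7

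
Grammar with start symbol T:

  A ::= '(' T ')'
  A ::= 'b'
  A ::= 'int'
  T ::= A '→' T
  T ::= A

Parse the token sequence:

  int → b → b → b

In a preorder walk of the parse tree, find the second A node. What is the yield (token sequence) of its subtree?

[T [A int] → [T [A b] → [T [A b] → [T [A b]]]]]

b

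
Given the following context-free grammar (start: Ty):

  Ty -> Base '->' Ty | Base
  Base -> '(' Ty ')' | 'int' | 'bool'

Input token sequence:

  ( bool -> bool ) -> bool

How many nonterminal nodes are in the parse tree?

[Ty [Base ( [Ty [Base bool] -> [Ty [Base bool]]] )] -> [Ty [Base bool]]]

8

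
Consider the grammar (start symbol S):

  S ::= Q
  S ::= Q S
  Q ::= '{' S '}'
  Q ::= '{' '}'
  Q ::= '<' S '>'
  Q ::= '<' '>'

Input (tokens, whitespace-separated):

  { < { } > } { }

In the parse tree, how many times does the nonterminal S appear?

[S [Q { [S [Q < [S [Q { }]] >]] }] [S [Q { }]]]

4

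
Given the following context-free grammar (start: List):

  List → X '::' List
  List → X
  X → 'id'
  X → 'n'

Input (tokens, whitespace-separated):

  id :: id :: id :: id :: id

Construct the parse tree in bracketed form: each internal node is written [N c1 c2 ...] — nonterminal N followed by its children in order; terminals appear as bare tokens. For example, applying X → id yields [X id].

List
X :: List
id :: List
id :: X :: List
id :: id :: List
id :: id :: X :: List
id :: id :: id :: List
id :: id :: id :: X :: List
id :: id :: id :: id :: List
id :: id :: id :: id :: X
id :: id :: id :: id :: id

[List [X id] :: [List [X id] :: [List [X id] :: [List [X id] :: [List [X id]]]]]]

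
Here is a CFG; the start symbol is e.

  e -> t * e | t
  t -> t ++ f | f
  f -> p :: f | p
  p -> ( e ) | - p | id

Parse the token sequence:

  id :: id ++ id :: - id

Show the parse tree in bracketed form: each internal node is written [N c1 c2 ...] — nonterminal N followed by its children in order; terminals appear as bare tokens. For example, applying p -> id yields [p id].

[e [t [t [f [p id] :: [f [p id]]]] ++ [f [p id] :: [f [p - [p id]]]]]]

e
t
t ++ f
f ++ f
p :: f ++ f
id :: f ++ f
id :: p ++ f
id :: id ++ f
id :: id ++ p :: f
id :: id ++ id :: f
id :: id ++ id :: p
id :: id ++ id :: - p
id :: id ++ id :: - id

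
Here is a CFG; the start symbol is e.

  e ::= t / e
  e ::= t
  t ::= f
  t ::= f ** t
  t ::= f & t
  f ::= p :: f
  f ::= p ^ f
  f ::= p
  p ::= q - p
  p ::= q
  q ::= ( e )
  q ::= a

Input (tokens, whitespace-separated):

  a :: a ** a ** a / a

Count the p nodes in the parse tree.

5

[e [t [f [p [q a]] :: [f [p [q a]]]] ** [t [f [p [q a]]] ** [t [f [p [q a]]]]]] / [e [t [f [p [q a]]]]]]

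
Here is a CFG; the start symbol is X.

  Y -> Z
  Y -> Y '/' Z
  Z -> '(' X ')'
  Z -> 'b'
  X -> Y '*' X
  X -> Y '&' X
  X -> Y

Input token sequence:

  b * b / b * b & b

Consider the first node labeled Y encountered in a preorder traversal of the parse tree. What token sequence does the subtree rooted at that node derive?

[X [Y [Z b]] * [X [Y [Y [Z b]] / [Z b]] * [X [Y [Z b]] & [X [Y [Z b]]]]]]

b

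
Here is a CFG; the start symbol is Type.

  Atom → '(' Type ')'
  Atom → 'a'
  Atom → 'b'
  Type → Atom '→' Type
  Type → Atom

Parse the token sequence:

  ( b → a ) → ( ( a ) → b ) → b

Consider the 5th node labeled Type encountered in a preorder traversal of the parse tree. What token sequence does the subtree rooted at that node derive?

[Type [Atom ( [Type [Atom b] → [Type [Atom a]]] )] → [Type [Atom ( [Type [Atom ( [Type [Atom a]] )] → [Type [Atom b]]] )] → [Type [Atom b]]]]

( a ) → b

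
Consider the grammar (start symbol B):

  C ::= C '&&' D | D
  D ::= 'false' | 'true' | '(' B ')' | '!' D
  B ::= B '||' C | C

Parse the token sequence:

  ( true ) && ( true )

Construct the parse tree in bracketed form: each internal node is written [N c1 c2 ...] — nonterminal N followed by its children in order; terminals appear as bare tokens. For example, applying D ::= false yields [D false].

[B [C [C [D ( [B [C [D true]]] )]] && [D ( [B [C [D true]]] )]]]

B
C
C && D
D && D
( B ) && D
( C ) && D
( D ) && D
( true ) && D
( true ) && ( B )
( true ) && ( C )
( true ) && ( D )
( true ) && ( true )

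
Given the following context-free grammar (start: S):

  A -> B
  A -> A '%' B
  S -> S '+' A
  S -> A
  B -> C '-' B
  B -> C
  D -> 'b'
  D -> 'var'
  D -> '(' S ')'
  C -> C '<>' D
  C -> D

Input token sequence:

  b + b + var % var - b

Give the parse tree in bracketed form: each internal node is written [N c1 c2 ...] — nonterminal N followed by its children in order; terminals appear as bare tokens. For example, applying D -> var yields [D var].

S
S + A
S + A + A
A + A + A
B + A + A
C + A + A
D + A + A
b + A + A
b + B + A
b + C + A
b + D + A
b + b + A
b + b + A % B
b + b + B % B
b + b + C % B
b + b + D % B
b + b + var % B
b + b + var % C - B
b + b + var % D - B
b + b + var % var - B
b + b + var % var - C
b + b + var % var - D
b + b + var % var - b

[S [S [S [A [B [C [D b]]]]] + [A [B [C [D b]]]]] + [A [A [B [C [D var]]]] % [B [C [D var]] - [B [C [D b]]]]]]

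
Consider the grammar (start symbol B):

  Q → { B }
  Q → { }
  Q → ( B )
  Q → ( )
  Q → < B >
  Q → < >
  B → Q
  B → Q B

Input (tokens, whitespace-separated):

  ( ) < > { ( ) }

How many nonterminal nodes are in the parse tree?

8

[B [Q ( )] [B [Q < >] [B [Q { [B [Q ( )]] }]]]]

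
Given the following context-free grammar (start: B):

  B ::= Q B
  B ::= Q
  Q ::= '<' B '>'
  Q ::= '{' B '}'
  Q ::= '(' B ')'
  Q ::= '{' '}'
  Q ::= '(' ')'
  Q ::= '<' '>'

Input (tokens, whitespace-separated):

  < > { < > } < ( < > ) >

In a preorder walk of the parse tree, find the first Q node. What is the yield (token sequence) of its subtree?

< >

[B [Q < >] [B [Q { [B [Q < >]] }] [B [Q < [B [Q ( [B [Q < >]] )]] >]]]]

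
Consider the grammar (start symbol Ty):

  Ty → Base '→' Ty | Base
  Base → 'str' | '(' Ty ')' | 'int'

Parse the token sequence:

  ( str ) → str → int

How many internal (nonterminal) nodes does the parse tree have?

8

[Ty [Base ( [Ty [Base str]] )] → [Ty [Base str] → [Ty [Base int]]]]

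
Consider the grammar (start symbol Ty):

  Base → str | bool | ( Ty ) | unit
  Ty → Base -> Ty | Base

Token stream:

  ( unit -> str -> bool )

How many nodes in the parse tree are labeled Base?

4

[Ty [Base ( [Ty [Base unit] -> [Ty [Base str] -> [Ty [Base bool]]]] )]]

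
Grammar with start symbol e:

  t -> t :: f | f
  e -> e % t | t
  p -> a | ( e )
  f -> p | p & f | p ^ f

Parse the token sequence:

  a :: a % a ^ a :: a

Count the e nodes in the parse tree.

[e [e [t [t [f [p a]]] :: [f [p a]]]] % [t [t [f [p a] ^ [f [p a]]]] :: [f [p a]]]]

2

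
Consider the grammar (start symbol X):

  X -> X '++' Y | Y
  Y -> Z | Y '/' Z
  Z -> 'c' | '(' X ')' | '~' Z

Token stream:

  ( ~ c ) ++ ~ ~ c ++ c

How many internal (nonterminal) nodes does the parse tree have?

15

[X [X [X [Y [Z ( [X [Y [Z ~ [Z c]]]] )]]] ++ [Y [Z ~ [Z ~ [Z c]]]]] ++ [Y [Z c]]]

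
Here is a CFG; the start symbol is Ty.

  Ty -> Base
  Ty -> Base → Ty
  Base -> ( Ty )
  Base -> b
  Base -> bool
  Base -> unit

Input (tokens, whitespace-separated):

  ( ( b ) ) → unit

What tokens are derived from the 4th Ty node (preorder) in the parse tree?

unit

[Ty [Base ( [Ty [Base ( [Ty [Base b]] )]] )] → [Ty [Base unit]]]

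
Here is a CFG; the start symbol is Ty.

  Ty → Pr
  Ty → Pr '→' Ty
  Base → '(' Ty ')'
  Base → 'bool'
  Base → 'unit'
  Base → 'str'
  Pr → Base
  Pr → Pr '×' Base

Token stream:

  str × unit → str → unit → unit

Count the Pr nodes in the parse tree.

5

[Ty [Pr [Pr [Base str]] × [Base unit]] → [Ty [Pr [Base str]] → [Ty [Pr [Base unit]] → [Ty [Pr [Base unit]]]]]]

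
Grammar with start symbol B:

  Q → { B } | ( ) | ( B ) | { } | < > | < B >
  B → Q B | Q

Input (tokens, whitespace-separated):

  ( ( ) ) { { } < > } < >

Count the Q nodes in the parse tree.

6

[B [Q ( [B [Q ( )]] )] [B [Q { [B [Q { }] [B [Q < >]]] }] [B [Q < >]]]]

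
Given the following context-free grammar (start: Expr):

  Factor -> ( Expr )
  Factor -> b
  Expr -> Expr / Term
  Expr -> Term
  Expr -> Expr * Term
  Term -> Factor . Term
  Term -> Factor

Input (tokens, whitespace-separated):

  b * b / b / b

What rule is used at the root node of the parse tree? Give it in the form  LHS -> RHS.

Expr -> Expr / Term

[Expr [Expr [Expr [Expr [Term [Factor b]]] * [Term [Factor b]]] / [Term [Factor b]]] / [Term [Factor b]]]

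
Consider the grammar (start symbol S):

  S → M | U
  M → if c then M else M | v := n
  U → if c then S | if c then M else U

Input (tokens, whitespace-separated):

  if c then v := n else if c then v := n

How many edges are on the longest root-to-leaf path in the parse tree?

5

[S [U if c then [M v := n] else [U if c then [S [M v := n]]]]]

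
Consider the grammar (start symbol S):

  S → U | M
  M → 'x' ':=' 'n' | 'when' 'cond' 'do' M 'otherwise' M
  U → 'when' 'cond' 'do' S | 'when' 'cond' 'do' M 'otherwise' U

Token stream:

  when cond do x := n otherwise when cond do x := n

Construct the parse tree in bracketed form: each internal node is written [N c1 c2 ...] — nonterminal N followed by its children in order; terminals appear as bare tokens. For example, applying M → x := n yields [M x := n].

S
U
when cond do M otherwise U
when cond do x := n otherwise U
when cond do x := n otherwise when cond do S
when cond do x := n otherwise when cond do M
when cond do x := n otherwise when cond do x := n

[S [U when cond do [M x := n] otherwise [U when cond do [S [M x := n]]]]]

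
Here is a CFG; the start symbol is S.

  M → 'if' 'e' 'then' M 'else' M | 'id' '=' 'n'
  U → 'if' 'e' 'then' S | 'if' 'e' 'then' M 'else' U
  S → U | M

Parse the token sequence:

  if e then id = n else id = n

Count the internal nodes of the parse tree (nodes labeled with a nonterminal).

4

[S [M if e then [M id = n] else [M id = n]]]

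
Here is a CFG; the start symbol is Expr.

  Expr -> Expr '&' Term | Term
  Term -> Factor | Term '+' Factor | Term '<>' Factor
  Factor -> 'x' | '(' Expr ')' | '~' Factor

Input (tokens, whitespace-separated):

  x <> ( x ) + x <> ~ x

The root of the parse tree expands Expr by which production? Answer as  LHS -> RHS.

[Expr [Term [Term [Term [Term [Factor x]] <> [Factor ( [Expr [Term [Factor x]]] )]] + [Factor x]] <> [Factor ~ [Factor x]]]]

Expr -> Term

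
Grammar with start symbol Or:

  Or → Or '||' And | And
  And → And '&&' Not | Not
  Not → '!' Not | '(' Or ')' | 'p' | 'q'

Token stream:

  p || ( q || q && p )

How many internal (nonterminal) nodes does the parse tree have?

[Or [Or [And [Not p]]] || [And [Not ( [Or [Or [And [Not q]]] || [And [And [Not q]] && [Not p]]] )]]]

14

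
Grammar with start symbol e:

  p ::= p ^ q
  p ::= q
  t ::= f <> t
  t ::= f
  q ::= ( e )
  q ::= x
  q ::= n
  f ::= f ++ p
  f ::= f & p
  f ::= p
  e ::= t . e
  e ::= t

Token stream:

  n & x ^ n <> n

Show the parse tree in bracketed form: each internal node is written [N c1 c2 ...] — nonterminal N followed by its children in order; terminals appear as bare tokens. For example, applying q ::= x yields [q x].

e
t
f <> t
f & p <> t
p & p <> t
q & p <> t
n & p <> t
n & p ^ q <> t
n & q ^ q <> t
n & x ^ q <> t
n & x ^ n <> t
n & x ^ n <> f
n & x ^ n <> p
n & x ^ n <> q
n & x ^ n <> n

[e [t [f [f [p [q n]]] & [p [p [q x]] ^ [q n]]] <> [t [f [p [q n]]]]]]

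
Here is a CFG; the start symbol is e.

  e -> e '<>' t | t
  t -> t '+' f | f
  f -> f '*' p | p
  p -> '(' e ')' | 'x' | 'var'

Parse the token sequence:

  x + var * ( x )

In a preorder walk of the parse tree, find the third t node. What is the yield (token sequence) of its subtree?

x

[e [t [t [f [p x]]] + [f [f [p var]] * [p ( [e [t [f [p x]]]] )]]]]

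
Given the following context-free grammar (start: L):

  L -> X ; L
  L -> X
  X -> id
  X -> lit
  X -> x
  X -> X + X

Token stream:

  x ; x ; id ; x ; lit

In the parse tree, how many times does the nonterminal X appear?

[L [X x] ; [L [X x] ; [L [X id] ; [L [X x] ; [L [X lit]]]]]]

5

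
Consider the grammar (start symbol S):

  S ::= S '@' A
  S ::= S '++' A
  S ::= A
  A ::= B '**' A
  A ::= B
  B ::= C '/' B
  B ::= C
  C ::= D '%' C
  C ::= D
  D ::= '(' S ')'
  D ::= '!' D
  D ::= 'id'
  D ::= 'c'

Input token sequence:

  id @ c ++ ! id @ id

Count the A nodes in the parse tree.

[S [S [S [S [A [B [C [D id]]]]] @ [A [B [C [D c]]]]] ++ [A [B [C [D ! [D id]]]]]] @ [A [B [C [D id]]]]]

4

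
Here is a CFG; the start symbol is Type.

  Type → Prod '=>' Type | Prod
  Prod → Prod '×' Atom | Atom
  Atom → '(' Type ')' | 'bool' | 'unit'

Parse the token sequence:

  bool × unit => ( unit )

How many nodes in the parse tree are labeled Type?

3

[Type [Prod [Prod [Atom bool]] × [Atom unit]] => [Type [Prod [Atom ( [Type [Prod [Atom unit]]] )]]]]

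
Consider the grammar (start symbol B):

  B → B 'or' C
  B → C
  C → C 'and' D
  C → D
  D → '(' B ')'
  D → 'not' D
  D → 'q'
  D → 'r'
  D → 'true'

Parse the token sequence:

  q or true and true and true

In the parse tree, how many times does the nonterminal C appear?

4

[B [B [C [D q]]] or [C [C [C [D true]] and [D true]] and [D true]]]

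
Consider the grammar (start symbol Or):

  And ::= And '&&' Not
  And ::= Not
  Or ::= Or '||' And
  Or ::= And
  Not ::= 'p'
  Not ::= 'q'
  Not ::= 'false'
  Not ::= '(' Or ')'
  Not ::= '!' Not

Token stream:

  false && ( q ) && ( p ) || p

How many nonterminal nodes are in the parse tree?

[Or [Or [And [And [And [Not false]] && [Not ( [Or [And [Not q]]] )]] && [Not ( [Or [And [Not p]]] )]]] || [And [Not p]]]

16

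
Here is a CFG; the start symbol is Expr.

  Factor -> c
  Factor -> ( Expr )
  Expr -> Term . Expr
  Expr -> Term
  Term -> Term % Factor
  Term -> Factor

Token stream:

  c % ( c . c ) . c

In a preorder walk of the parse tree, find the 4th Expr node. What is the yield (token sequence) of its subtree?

c

[Expr [Term [Term [Factor c]] % [Factor ( [Expr [Term [Factor c]] . [Expr [Term [Factor c]]]] )]] . [Expr [Term [Factor c]]]]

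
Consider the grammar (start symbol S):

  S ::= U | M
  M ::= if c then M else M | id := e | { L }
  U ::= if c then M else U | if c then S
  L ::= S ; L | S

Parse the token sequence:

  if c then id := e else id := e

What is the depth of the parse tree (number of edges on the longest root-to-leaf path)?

[S [M if c then [M id := e] else [M id := e]]]

3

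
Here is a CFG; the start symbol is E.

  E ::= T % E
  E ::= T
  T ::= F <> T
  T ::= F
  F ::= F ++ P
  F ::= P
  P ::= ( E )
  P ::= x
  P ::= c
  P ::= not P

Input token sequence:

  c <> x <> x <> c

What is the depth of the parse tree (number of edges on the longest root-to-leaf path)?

[E [T [F [P c]] <> [T [F [P x]] <> [T [F [P x]] <> [T [F [P c]]]]]]]

7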